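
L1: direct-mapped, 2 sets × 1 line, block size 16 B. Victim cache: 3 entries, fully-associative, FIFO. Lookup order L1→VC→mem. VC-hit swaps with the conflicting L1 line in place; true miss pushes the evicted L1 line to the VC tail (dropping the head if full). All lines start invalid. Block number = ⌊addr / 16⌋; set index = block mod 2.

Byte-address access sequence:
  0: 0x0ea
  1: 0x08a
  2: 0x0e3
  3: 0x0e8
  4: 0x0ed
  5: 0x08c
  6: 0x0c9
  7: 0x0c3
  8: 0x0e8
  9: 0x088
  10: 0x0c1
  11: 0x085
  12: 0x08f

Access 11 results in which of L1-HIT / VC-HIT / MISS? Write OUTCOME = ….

OUTCOME = VC-HIT

  [0] addr=0xea blk=14 s=0: MISS | VC []
  [1] addr=0x8a blk=8 s=0: MISS | VC [14]
  [2] addr=0xe3 blk=14 s=0: VC-HIT | VC [8]
  [3] addr=0xe8 blk=14 s=0: L1-HIT | VC [8]
  [4] addr=0xed blk=14 s=0: L1-HIT | VC [8]
  [5] addr=0x8c blk=8 s=0: VC-HIT | VC [14]
  [6] addr=0xc9 blk=12 s=0: MISS | VC [14, 8]
  [7] addr=0xc3 blk=12 s=0: L1-HIT | VC [14, 8]
  [8] addr=0xe8 blk=14 s=0: VC-HIT | VC [12, 8]
  [9] addr=0x88 blk=8 s=0: VC-HIT | VC [12, 14]
  [10] addr=0xc1 blk=12 s=0: VC-HIT | VC [8, 14]
  [11] addr=0x85 blk=8 s=0: VC-HIT | VC [12, 14]
  [12] addr=0x8f blk=8 s=0: L1-HIT | VC [12, 14]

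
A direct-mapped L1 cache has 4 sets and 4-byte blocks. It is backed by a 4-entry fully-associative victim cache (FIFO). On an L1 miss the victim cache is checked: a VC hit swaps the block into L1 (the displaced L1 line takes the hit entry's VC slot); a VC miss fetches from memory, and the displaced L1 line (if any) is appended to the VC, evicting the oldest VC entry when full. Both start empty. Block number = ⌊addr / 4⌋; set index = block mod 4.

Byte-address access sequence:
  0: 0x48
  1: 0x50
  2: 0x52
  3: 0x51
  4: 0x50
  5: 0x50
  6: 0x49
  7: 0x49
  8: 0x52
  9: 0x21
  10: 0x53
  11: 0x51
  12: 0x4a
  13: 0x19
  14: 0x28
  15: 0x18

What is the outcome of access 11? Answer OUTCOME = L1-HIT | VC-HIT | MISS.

OUTCOME = L1-HIT

#0 0x48→b18/s2 MISS; vc=[]
#1 0x50→b20/s0 MISS; vc=[]
#2 0x52→b20/s0 L1-HIT; vc=[]
#3 0x51→b20/s0 L1-HIT; vc=[]
#4 0x50→b20/s0 L1-HIT; vc=[]
#5 0x50→b20/s0 L1-HIT; vc=[]
#6 0x49→b18/s2 L1-HIT; vc=[]
#7 0x49→b18/s2 L1-HIT; vc=[]
#8 0x52→b20/s0 L1-HIT; vc=[]
#9 0x21→b8/s0 MISS; vc=[20]
#10 0x53→b20/s0 VC-HIT; vc=[8]
#11 0x51→b20/s0 L1-HIT; vc=[8]
#12 0x4a→b18/s2 L1-HIT; vc=[8]
#13 0x19→b6/s2 MISS; vc=[8,18]
#14 0x28→b10/s2 MISS; vc=[8,18,6]
#15 0x18→b6/s2 VC-HIT; vc=[8,18,10]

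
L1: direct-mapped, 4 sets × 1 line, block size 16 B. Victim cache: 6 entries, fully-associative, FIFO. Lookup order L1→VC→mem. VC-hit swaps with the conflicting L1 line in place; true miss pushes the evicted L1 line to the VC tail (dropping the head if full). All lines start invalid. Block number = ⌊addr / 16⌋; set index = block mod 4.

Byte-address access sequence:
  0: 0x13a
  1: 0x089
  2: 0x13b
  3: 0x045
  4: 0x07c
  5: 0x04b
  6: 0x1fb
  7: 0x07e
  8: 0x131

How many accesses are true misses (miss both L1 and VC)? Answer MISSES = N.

#0 0x13a→b19/s3 MISS; vc=[]
#1 0x89→b8/s0 MISS; vc=[]
#2 0x13b→b19/s3 L1-HIT; vc=[]
#3 0x45→b4/s0 MISS; vc=[8]
#4 0x7c→b7/s3 MISS; vc=[8,19]
#5 0x4b→b4/s0 L1-HIT; vc=[8,19]
#6 0x1fb→b31/s3 MISS; vc=[8,19,7]
#7 0x7e→b7/s3 VC-HIT; vc=[8,19,31]
#8 0x131→b19/s3 VC-HIT; vc=[8,7,31]

MISSES = 5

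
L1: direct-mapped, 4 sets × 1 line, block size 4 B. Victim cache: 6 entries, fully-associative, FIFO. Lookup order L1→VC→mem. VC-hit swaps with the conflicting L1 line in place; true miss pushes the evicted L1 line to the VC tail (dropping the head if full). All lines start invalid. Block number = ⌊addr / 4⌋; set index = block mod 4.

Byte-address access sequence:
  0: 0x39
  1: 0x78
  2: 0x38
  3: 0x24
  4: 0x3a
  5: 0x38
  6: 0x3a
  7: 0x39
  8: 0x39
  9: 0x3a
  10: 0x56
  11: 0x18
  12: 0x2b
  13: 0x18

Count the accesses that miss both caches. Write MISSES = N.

MISSES = 6

#0 0x39→b14/s2 MISS; vc=[]
#1 0x78→b30/s2 MISS; vc=[14]
#2 0x38→b14/s2 VC-HIT; vc=[30]
#3 0x24→b9/s1 MISS; vc=[30]
#4 0x3a→b14/s2 L1-HIT; vc=[30]
#5 0x38→b14/s2 L1-HIT; vc=[30]
#6 0x3a→b14/s2 L1-HIT; vc=[30]
#7 0x39→b14/s2 L1-HIT; vc=[30]
#8 0x39→b14/s2 L1-HIT; vc=[30]
#9 0x3a→b14/s2 L1-HIT; vc=[30]
#10 0x56→b21/s1 MISS; vc=[30,9]
#11 0x18→b6/s2 MISS; vc=[30,9,14]
#12 0x2b→b10/s2 MISS; vc=[30,9,14,6]
#13 0x18→b6/s2 VC-HIT; vc=[30,9,14,10]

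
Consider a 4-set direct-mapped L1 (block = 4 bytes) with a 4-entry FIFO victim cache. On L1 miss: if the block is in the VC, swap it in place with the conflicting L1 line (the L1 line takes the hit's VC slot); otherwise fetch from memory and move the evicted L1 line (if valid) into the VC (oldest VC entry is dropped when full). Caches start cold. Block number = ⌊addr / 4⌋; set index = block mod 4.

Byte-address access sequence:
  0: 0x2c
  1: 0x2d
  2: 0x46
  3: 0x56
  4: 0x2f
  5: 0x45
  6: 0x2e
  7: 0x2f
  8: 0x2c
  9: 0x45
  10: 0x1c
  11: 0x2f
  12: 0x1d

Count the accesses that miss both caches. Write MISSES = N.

MISSES = 4

#0 0x2c→b11/s3 MISS; vc=[]
#1 0x2d→b11/s3 L1-HIT; vc=[]
#2 0x46→b17/s1 MISS; vc=[]
#3 0x56→b21/s1 MISS; vc=[17]
#4 0x2f→b11/s3 L1-HIT; vc=[17]
#5 0x45→b17/s1 VC-HIT; vc=[21]
#6 0x2e→b11/s3 L1-HIT; vc=[21]
#7 0x2f→b11/s3 L1-HIT; vc=[21]
#8 0x2c→b11/s3 L1-HIT; vc=[21]
#9 0x45→b17/s1 L1-HIT; vc=[21]
#10 0x1c→b7/s3 MISS; vc=[21,11]
#11 0x2f→b11/s3 VC-HIT; vc=[21,7]
#12 0x1d→b7/s3 VC-HIT; vc=[21,11]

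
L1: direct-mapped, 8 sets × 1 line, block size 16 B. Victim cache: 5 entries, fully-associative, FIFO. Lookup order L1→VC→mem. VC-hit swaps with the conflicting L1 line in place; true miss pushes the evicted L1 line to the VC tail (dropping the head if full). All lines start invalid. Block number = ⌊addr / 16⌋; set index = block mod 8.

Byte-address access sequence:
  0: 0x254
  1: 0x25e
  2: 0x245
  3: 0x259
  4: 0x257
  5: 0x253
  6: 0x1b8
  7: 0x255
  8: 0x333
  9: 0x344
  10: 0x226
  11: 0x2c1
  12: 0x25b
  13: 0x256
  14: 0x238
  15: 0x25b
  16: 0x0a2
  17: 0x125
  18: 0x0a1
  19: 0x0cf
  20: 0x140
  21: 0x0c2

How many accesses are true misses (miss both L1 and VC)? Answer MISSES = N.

0: 0x254 (blk 37, set 5) → MISS  vc=[]
1: 0x25e (blk 37, set 5) → L1-HIT  vc=[]
2: 0x245 (blk 36, set 4) → MISS  vc=[]
3: 0x259 (blk 37, set 5) → L1-HIT  vc=[]
4: 0x257 (blk 37, set 5) → L1-HIT  vc=[]
5: 0x253 (blk 37, set 5) → L1-HIT  vc=[]
6: 0x1b8 (blk 27, set 3) → MISS  vc=[]
7: 0x255 (blk 37, set 5) → L1-HIT  vc=[]
8: 0x333 (blk 51, set 3) → MISS  vc=[27]
9: 0x344 (blk 52, set 4) → MISS  vc=[27, 36]
10: 0x226 (blk 34, set 2) → MISS  vc=[27, 36]
11: 0x2c1 (blk 44, set 4) → MISS  vc=[27, 36, 52]
12: 0x25b (blk 37, set 5) → L1-HIT  vc=[27, 36, 52]
13: 0x256 (blk 37, set 5) → L1-HIT  vc=[27, 36, 52]
14: 0x238 (blk 35, set 3) → MISS  vc=[27, 36, 52, 51]
15: 0x25b (blk 37, set 5) → L1-HIT  vc=[27, 36, 52, 51]
16: 0xa2 (blk 10, set 2) → MISS  vc=[27, 36, 52, 51, 34]
17: 0x125 (blk 18, set 2) → MISS  vc=[36, 52, 51, 34, 10]
18: 0xa1 (blk 10, set 2) → VC-HIT  vc=[36, 52, 51, 34, 18]
19: 0xcf (blk 12, set 4) → MISS  vc=[52, 51, 34, 18, 44]
20: 0x140 (blk 20, set 4) → MISS  vc=[51, 34, 18, 44, 12]
21: 0xc2 (blk 12, set 4) → VC-HIT  vc=[51, 34, 18, 44, 20]

MISSES = 12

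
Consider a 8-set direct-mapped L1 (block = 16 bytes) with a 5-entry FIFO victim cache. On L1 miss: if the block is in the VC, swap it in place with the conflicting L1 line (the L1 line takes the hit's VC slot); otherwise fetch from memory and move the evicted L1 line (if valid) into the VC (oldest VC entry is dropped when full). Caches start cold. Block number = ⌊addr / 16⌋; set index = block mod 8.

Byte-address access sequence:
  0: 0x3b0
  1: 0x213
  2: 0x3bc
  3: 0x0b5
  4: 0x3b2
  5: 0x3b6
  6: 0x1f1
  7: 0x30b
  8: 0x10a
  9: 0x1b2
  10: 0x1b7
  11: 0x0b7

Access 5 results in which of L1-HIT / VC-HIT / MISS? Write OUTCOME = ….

OUTCOME = L1-HIT

  [0] addr=0x3b0 blk=59 s=3: MISS | VC []
  [1] addr=0x213 blk=33 s=1: MISS | VC []
  [2] addr=0x3bc blk=59 s=3: L1-HIT | VC []
  [3] addr=0xb5 blk=11 s=3: MISS | VC [59]
  [4] addr=0x3b2 blk=59 s=3: VC-HIT | VC [11]
  [5] addr=0x3b6 blk=59 s=3: L1-HIT | VC [11]
  [6] addr=0x1f1 blk=31 s=7: MISS | VC [11]
  [7] addr=0x30b blk=48 s=0: MISS | VC [11]
  [8] addr=0x10a blk=16 s=0: MISS | VC [11, 48]
  [9] addr=0x1b2 blk=27 s=3: MISS | VC [11, 48, 59]
  [10] addr=0x1b7 blk=27 s=3: L1-HIT | VC [11, 48, 59]
  [11] addr=0xb7 blk=11 s=3: VC-HIT | VC [27, 48, 59]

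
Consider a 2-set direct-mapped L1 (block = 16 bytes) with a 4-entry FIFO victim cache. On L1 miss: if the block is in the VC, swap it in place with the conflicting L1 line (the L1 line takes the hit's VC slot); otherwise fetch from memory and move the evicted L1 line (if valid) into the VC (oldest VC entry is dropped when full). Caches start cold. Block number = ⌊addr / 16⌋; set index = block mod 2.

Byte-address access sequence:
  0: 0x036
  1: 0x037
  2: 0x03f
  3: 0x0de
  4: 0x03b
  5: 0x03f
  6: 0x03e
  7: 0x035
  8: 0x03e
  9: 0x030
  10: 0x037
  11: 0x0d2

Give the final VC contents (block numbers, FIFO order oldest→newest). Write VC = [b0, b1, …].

0: 0x36 (blk 3, set 1) → MISS  vc=[]
1: 0x37 (blk 3, set 1) → L1-HIT  vc=[]
2: 0x3f (blk 3, set 1) → L1-HIT  vc=[]
3: 0xde (blk 13, set 1) → MISS  vc=[3]
4: 0x3b (blk 3, set 1) → VC-HIT  vc=[13]
5: 0x3f (blk 3, set 1) → L1-HIT  vc=[13]
6: 0x3e (blk 3, set 1) → L1-HIT  vc=[13]
7: 0x35 (blk 3, set 1) → L1-HIT  vc=[13]
8: 0x3e (blk 3, set 1) → L1-HIT  vc=[13]
9: 0x30 (blk 3, set 1) → L1-HIT  vc=[13]
10: 0x37 (blk 3, set 1) → L1-HIT  vc=[13]
11: 0xd2 (blk 13, set 1) → VC-HIT  vc=[3]

VC = [3]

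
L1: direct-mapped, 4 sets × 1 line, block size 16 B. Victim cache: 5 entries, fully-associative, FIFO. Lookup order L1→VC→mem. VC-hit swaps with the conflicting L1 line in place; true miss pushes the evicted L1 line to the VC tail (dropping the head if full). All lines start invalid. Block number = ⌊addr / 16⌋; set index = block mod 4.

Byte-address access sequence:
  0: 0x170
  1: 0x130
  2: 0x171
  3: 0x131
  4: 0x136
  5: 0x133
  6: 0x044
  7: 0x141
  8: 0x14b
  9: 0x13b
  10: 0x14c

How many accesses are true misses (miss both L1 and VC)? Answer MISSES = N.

MISSES = 4

  [0] addr=0x170 blk=23 s=3: MISS | VC []
  [1] addr=0x130 blk=19 s=3: MISS | VC [23]
  [2] addr=0x171 blk=23 s=3: VC-HIT | VC [19]
  [3] addr=0x131 blk=19 s=3: VC-HIT | VC [23]
  [4] addr=0x136 blk=19 s=3: L1-HIT | VC [23]
  [5] addr=0x133 blk=19 s=3: L1-HIT | VC [23]
  [6] addr=0x44 blk=4 s=0: MISS | VC [23]
  [7] addr=0x141 blk=20 s=0: MISS | VC [23, 4]
  [8] addr=0x14b blk=20 s=0: L1-HIT | VC [23, 4]
  [9] addr=0x13b blk=19 s=3: L1-HIT | VC [23, 4]
  [10] addr=0x14c blk=20 s=0: L1-HIT | VC [23, 4]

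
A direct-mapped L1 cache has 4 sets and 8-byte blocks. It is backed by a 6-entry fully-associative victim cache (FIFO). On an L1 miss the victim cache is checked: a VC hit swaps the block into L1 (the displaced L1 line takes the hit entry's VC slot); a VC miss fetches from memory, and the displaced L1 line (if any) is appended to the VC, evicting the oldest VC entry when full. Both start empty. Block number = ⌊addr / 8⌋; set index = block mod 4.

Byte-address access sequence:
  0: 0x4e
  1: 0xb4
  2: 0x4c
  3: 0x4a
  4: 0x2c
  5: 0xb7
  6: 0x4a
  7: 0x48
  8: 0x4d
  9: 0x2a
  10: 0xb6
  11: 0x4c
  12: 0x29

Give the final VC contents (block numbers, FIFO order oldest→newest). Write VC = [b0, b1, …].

  [0] addr=0x4e blk=9 s=1: MISS | VC []
  [1] addr=0xb4 blk=22 s=2: MISS | VC []
  [2] addr=0x4c blk=9 s=1: L1-HIT | VC []
  [3] addr=0x4a blk=9 s=1: L1-HIT | VC []
  [4] addr=0x2c blk=5 s=1: MISS | VC [9]
  [5] addr=0xb7 blk=22 s=2: L1-HIT | VC [9]
  [6] addr=0x4a blk=9 s=1: VC-HIT | VC [5]
  [7] addr=0x48 blk=9 s=1: L1-HIT | VC [5]
  [8] addr=0x4d blk=9 s=1: L1-HIT | VC [5]
  [9] addr=0x2a blk=5 s=1: VC-HIT | VC [9]
  [10] addr=0xb6 blk=22 s=2: L1-HIT | VC [9]
  [11] addr=0x4c blk=9 s=1: VC-HIT | VC [5]
  [12] addr=0x29 blk=5 s=1: VC-HIT | VC [9]

VC = [9]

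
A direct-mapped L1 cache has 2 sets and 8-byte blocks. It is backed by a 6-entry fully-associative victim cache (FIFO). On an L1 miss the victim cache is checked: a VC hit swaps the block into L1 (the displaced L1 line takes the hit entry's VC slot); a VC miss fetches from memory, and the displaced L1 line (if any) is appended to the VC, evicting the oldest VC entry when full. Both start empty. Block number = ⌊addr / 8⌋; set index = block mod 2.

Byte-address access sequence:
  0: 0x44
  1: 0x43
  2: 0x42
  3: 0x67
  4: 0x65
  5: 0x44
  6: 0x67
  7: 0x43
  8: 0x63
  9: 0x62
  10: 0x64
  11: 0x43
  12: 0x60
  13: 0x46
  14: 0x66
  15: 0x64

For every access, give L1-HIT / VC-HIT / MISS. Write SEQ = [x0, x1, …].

SEQ = [MISS, L1-HIT, L1-HIT, MISS, L1-HIT, VC-HIT, VC-HIT, VC-HIT, VC-HIT, L1-HIT, L1-HIT, VC-HIT, VC-HIT, VC-HIT, VC-HIT, L1-HIT]

0: 0x44 (blk 8, set 0) → MISS  vc=[]
1: 0x43 (blk 8, set 0) → L1-HIT  vc=[]
2: 0x42 (blk 8, set 0) → L1-HIT  vc=[]
3: 0x67 (blk 12, set 0) → MISS  vc=[8]
4: 0x65 (blk 12, set 0) → L1-HIT  vc=[8]
5: 0x44 (blk 8, set 0) → VC-HIT  vc=[12]
6: 0x67 (blk 12, set 0) → VC-HIT  vc=[8]
7: 0x43 (blk 8, set 0) → VC-HIT  vc=[12]
8: 0x63 (blk 12, set 0) → VC-HIT  vc=[8]
9: 0x62 (blk 12, set 0) → L1-HIT  vc=[8]
10: 0x64 (blk 12, set 0) → L1-HIT  vc=[8]
11: 0x43 (blk 8, set 0) → VC-HIT  vc=[12]
12: 0x60 (blk 12, set 0) → VC-HIT  vc=[8]
13: 0x46 (blk 8, set 0) → VC-HIT  vc=[12]
14: 0x66 (blk 12, set 0) → VC-HIT  vc=[8]
15: 0x64 (blk 12, set 0) → L1-HIT  vc=[8]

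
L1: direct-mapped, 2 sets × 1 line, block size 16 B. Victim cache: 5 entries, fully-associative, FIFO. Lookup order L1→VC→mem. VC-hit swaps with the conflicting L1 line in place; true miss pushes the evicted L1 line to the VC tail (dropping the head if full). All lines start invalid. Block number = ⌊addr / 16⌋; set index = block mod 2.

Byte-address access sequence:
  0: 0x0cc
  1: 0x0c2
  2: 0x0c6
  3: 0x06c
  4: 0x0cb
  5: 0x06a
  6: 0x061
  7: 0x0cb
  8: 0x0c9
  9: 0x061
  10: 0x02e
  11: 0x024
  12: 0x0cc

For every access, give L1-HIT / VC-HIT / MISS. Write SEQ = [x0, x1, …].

SEQ = [MISS, L1-HIT, L1-HIT, MISS, VC-HIT, VC-HIT, L1-HIT, VC-HIT, L1-HIT, VC-HIT, MISS, L1-HIT, VC-HIT]

#0 0xcc→b12/s0 MISS; vc=[]
#1 0xc2→b12/s0 L1-HIT; vc=[]
#2 0xc6→b12/s0 L1-HIT; vc=[]
#3 0x6c→b6/s0 MISS; vc=[12]
#4 0xcb→b12/s0 VC-HIT; vc=[6]
#5 0x6a→b6/s0 VC-HIT; vc=[12]
#6 0x61→b6/s0 L1-HIT; vc=[12]
#7 0xcb→b12/s0 VC-HIT; vc=[6]
#8 0xc9→b12/s0 L1-HIT; vc=[6]
#9 0x61→b6/s0 VC-HIT; vc=[12]
#10 0x2e→b2/s0 MISS; vc=[12,6]
#11 0x24→b2/s0 L1-HIT; vc=[12,6]
#12 0xcc→b12/s0 VC-HIT; vc=[2,6]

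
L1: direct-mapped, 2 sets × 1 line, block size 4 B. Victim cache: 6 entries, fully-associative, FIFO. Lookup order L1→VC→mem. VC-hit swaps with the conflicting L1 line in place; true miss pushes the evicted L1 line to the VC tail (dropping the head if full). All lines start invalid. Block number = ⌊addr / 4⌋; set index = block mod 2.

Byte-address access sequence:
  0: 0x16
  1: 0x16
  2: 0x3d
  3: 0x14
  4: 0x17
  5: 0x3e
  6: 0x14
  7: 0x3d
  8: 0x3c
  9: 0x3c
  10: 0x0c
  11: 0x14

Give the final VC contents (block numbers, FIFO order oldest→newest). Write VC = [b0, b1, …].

0: 0x16 (blk 5, set 1) → MISS  vc=[]
1: 0x16 (blk 5, set 1) → L1-HIT  vc=[]
2: 0x3d (blk 15, set 1) → MISS  vc=[5]
3: 0x14 (blk 5, set 1) → VC-HIT  vc=[15]
4: 0x17 (blk 5, set 1) → L1-HIT  vc=[15]
5: 0x3e (blk 15, set 1) → VC-HIT  vc=[5]
6: 0x14 (blk 5, set 1) → VC-HIT  vc=[15]
7: 0x3d (blk 15, set 1) → VC-HIT  vc=[5]
8: 0x3c (blk 15, set 1) → L1-HIT  vc=[5]
9: 0x3c (blk 15, set 1) → L1-HIT  vc=[5]
10: 0xc (blk 3, set 1) → MISS  vc=[5, 15]
11: 0x14 (blk 5, set 1) → VC-HIT  vc=[3, 15]

VC = [3, 15]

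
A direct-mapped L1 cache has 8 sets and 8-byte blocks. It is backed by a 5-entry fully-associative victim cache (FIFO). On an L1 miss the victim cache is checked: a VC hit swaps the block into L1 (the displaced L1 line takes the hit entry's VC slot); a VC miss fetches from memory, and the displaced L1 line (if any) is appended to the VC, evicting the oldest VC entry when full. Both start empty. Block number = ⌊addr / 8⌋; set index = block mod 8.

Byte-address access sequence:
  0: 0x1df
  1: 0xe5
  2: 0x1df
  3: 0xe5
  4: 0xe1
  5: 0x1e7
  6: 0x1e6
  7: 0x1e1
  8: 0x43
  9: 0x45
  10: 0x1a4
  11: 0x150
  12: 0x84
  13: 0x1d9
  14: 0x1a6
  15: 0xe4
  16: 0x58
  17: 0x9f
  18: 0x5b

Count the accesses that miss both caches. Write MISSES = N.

MISSES = 9

0: 0x1df (blk 59, set 3) → MISS  vc=[]
1: 0xe5 (blk 28, set 4) → MISS  vc=[]
2: 0x1df (blk 59, set 3) → L1-HIT  vc=[]
3: 0xe5 (blk 28, set 4) → L1-HIT  vc=[]
4: 0xe1 (blk 28, set 4) → L1-HIT  vc=[]
5: 0x1e7 (blk 60, set 4) → MISS  vc=[28]
6: 0x1e6 (blk 60, set 4) → L1-HIT  vc=[28]
7: 0x1e1 (blk 60, set 4) → L1-HIT  vc=[28]
8: 0x43 (blk 8, set 0) → MISS  vc=[28]
9: 0x45 (blk 8, set 0) → L1-HIT  vc=[28]
10: 0x1a4 (blk 52, set 4) → MISS  vc=[28, 60]
11: 0x150 (blk 42, set 2) → MISS  vc=[28, 60]
12: 0x84 (blk 16, set 0) → MISS  vc=[28, 60, 8]
13: 0x1d9 (blk 59, set 3) → L1-HIT  vc=[28, 60, 8]
14: 0x1a6 (blk 52, set 4) → L1-HIT  vc=[28, 60, 8]
15: 0xe4 (blk 28, set 4) → VC-HIT  vc=[52, 60, 8]
16: 0x58 (blk 11, set 3) → MISS  vc=[52, 60, 8, 59]
17: 0x9f (blk 19, set 3) → MISS  vc=[52, 60, 8, 59, 11]
18: 0x5b (blk 11, set 3) → VC-HIT  vc=[52, 60, 8, 59, 19]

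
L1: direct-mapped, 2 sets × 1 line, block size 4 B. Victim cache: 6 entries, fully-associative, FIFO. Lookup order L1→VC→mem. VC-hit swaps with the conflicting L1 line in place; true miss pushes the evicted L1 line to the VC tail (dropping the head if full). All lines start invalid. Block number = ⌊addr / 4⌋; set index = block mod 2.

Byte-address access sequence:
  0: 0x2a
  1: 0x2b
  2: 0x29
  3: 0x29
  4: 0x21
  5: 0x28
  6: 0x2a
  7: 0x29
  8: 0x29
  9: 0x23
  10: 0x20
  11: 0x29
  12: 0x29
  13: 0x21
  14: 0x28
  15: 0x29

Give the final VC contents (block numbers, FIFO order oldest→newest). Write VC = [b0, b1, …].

  [0] addr=0x2a blk=10 s=0: MISS | VC []
  [1] addr=0x2b blk=10 s=0: L1-HIT | VC []
  [2] addr=0x29 blk=10 s=0: L1-HIT | VC []
  [3] addr=0x29 blk=10 s=0: L1-HIT | VC []
  [4] addr=0x21 blk=8 s=0: MISS | VC [10]
  [5] addr=0x28 blk=10 s=0: VC-HIT | VC [8]
  [6] addr=0x2a blk=10 s=0: L1-HIT | VC [8]
  [7] addr=0x29 blk=10 s=0: L1-HIT | VC [8]
  [8] addr=0x29 blk=10 s=0: L1-HIT | VC [8]
  [9] addr=0x23 blk=8 s=0: VC-HIT | VC [10]
  [10] addr=0x20 blk=8 s=0: L1-HIT | VC [10]
  [11] addr=0x29 blk=10 s=0: VC-HIT | VC [8]
  [12] addr=0x29 blk=10 s=0: L1-HIT | VC [8]
  [13] addr=0x21 blk=8 s=0: VC-HIT | VC [10]
  [14] addr=0x28 blk=10 s=0: VC-HIT | VC [8]
  [15] addr=0x29 blk=10 s=0: L1-HIT | VC [8]

VC = [8]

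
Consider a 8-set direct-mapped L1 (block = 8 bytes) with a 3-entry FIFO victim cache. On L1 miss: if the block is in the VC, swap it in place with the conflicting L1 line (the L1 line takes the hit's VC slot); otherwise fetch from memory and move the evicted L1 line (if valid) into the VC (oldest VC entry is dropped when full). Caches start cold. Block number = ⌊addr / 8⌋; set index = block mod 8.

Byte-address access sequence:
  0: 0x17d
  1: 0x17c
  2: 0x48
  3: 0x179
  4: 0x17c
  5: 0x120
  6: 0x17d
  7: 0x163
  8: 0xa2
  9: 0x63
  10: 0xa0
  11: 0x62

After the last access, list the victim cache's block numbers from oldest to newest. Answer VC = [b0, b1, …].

VC = [36, 44, 20]

#0 0x17d→b47/s7 MISS; vc=[]
#1 0x17c→b47/s7 L1-HIT; vc=[]
#2 0x48→b9/s1 MISS; vc=[]
#3 0x179→b47/s7 L1-HIT; vc=[]
#4 0x17c→b47/s7 L1-HIT; vc=[]
#5 0x120→b36/s4 MISS; vc=[]
#6 0x17d→b47/s7 L1-HIT; vc=[]
#7 0x163→b44/s4 MISS; vc=[36]
#8 0xa2→b20/s4 MISS; vc=[36,44]
#9 0x63→b12/s4 MISS; vc=[36,44,20]
#10 0xa0→b20/s4 VC-HIT; vc=[36,44,12]
#11 0x62→b12/s4 VC-HIT; vc=[36,44,20]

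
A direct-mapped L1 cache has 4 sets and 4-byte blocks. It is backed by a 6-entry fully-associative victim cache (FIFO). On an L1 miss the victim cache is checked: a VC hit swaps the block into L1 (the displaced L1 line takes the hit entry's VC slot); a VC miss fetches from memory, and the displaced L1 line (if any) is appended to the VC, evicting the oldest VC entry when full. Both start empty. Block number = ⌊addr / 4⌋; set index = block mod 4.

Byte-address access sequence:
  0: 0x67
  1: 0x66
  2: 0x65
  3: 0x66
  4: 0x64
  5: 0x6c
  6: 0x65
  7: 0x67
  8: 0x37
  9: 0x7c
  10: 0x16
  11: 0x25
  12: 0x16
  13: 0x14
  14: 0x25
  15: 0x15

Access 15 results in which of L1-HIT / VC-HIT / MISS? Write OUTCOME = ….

#0 0x67→b25/s1 MISS; vc=[]
#1 0x66→b25/s1 L1-HIT; vc=[]
#2 0x65→b25/s1 L1-HIT; vc=[]
#3 0x66→b25/s1 L1-HIT; vc=[]
#4 0x64→b25/s1 L1-HIT; vc=[]
#5 0x6c→b27/s3 MISS; vc=[]
#6 0x65→b25/s1 L1-HIT; vc=[]
#7 0x67→b25/s1 L1-HIT; vc=[]
#8 0x37→b13/s1 MISS; vc=[25]
#9 0x7c→b31/s3 MISS; vc=[25,27]
#10 0x16→b5/s1 MISS; vc=[25,27,13]
#11 0x25→b9/s1 MISS; vc=[25,27,13,5]
#12 0x16→b5/s1 VC-HIT; vc=[25,27,13,9]
#13 0x14→b5/s1 L1-HIT; vc=[25,27,13,9]
#14 0x25→b9/s1 VC-HIT; vc=[25,27,13,5]
#15 0x15→b5/s1 VC-HIT; vc=[25,27,13,9]

OUTCOME = VC-HIT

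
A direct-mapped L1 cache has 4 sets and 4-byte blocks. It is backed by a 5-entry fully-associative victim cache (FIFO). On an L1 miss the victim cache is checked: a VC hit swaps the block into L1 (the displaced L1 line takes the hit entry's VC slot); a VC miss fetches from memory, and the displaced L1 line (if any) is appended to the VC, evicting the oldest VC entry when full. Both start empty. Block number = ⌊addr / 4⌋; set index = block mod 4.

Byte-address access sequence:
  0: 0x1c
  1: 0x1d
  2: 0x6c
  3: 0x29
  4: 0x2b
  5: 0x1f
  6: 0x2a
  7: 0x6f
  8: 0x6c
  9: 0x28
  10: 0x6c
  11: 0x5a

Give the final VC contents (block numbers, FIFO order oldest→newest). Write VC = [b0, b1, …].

VC = [7, 10]

  [0] addr=0x1c blk=7 s=3: MISS | VC []
  [1] addr=0x1d blk=7 s=3: L1-HIT | VC []
  [2] addr=0x6c blk=27 s=3: MISS | VC [7]
  [3] addr=0x29 blk=10 s=2: MISS | VC [7]
  [4] addr=0x2b blk=10 s=2: L1-HIT | VC [7]
  [5] addr=0x1f blk=7 s=3: VC-HIT | VC [27]
  [6] addr=0x2a blk=10 s=2: L1-HIT | VC [27]
  [7] addr=0x6f blk=27 s=3: VC-HIT | VC [7]
  [8] addr=0x6c blk=27 s=3: L1-HIT | VC [7]
  [9] addr=0x28 blk=10 s=2: L1-HIT | VC [7]
  [10] addr=0x6c blk=27 s=3: L1-HIT | VC [7]
  [11] addr=0x5a blk=22 s=2: MISS | VC [7, 10]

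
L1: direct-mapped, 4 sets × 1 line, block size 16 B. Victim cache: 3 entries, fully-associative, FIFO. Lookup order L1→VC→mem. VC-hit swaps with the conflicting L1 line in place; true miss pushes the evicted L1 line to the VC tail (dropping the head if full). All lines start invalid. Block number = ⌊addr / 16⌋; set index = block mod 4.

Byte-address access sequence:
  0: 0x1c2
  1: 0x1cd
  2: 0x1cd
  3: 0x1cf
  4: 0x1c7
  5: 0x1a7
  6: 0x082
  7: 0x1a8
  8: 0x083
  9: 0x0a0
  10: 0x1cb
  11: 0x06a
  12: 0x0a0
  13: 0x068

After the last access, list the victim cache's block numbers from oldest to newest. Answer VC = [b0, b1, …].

VC = [8, 26, 10]

0: 0x1c2 (blk 28, set 0) → MISS  vc=[]
1: 0x1cd (blk 28, set 0) → L1-HIT  vc=[]
2: 0x1cd (blk 28, set 0) → L1-HIT  vc=[]
3: 0x1cf (blk 28, set 0) → L1-HIT  vc=[]
4: 0x1c7 (blk 28, set 0) → L1-HIT  vc=[]
5: 0x1a7 (blk 26, set 2) → MISS  vc=[]
6: 0x82 (blk 8, set 0) → MISS  vc=[28]
7: 0x1a8 (blk 26, set 2) → L1-HIT  vc=[28]
8: 0x83 (blk 8, set 0) → L1-HIT  vc=[28]
9: 0xa0 (blk 10, set 2) → MISS  vc=[28, 26]
10: 0x1cb (blk 28, set 0) → VC-HIT  vc=[8, 26]
11: 0x6a (blk 6, set 2) → MISS  vc=[8, 26, 10]
12: 0xa0 (blk 10, set 2) → VC-HIT  vc=[8, 26, 6]
13: 0x68 (blk 6, set 2) → VC-HIT  vc=[8, 26, 10]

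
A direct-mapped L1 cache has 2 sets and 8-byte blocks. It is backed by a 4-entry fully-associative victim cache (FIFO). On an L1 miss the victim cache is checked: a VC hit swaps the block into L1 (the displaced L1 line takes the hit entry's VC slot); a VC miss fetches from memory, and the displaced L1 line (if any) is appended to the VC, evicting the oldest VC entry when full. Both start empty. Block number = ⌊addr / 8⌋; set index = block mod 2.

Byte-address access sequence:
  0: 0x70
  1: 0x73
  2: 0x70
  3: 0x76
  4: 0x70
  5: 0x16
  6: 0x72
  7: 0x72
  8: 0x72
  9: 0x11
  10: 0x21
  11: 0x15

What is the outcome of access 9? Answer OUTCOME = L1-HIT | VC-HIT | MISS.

OUTCOME = VC-HIT

  [0] addr=0x70 blk=14 s=0: MISS | VC []
  [1] addr=0x73 blk=14 s=0: L1-HIT | VC []
  [2] addr=0x70 blk=14 s=0: L1-HIT | VC []
  [3] addr=0x76 blk=14 s=0: L1-HIT | VC []
  [4] addr=0x70 blk=14 s=0: L1-HIT | VC []
  [5] addr=0x16 blk=2 s=0: MISS | VC [14]
  [6] addr=0x72 blk=14 s=0: VC-HIT | VC [2]
  [7] addr=0x72 blk=14 s=0: L1-HIT | VC [2]
  [8] addr=0x72 blk=14 s=0: L1-HIT | VC [2]
  [9] addr=0x11 blk=2 s=0: VC-HIT | VC [14]
  [10] addr=0x21 blk=4 s=0: MISS | VC [14, 2]
  [11] addr=0x15 blk=2 s=0: VC-HIT | VC [14, 4]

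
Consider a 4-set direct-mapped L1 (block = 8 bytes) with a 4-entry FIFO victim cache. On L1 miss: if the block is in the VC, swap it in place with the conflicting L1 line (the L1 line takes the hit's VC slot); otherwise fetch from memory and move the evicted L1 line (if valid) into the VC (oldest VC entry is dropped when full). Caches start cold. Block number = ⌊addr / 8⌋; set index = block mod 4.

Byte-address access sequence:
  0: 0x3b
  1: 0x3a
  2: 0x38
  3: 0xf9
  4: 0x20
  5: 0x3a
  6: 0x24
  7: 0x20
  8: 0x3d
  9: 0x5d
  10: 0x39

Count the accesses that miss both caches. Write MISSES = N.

MISSES = 4

  [0] addr=0x3b blk=7 s=3: MISS | VC []
  [1] addr=0x3a blk=7 s=3: L1-HIT | VC []
  [2] addr=0x38 blk=7 s=3: L1-HIT | VC []
  [3] addr=0xf9 blk=31 s=3: MISS | VC [7]
  [4] addr=0x20 blk=4 s=0: MISS | VC [7]
  [5] addr=0x3a blk=7 s=3: VC-HIT | VC [31]
  [6] addr=0x24 blk=4 s=0: L1-HIT | VC [31]
  [7] addr=0x20 blk=4 s=0: L1-HIT | VC [31]
  [8] addr=0x3d blk=7 s=3: L1-HIT | VC [31]
  [9] addr=0x5d blk=11 s=3: MISS | VC [31, 7]
  [10] addr=0x39 blk=7 s=3: VC-HIT | VC [31, 11]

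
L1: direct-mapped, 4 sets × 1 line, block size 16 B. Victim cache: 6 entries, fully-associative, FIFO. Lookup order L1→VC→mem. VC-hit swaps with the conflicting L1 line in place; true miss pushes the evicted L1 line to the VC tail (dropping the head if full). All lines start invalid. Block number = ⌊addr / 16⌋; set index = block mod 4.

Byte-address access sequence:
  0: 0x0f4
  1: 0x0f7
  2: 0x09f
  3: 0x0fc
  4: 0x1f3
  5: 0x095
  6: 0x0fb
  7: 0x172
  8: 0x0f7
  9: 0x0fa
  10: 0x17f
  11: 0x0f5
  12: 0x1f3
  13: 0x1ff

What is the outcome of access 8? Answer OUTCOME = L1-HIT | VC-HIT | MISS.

  [0] addr=0xf4 blk=15 s=3: MISS | VC []
  [1] addr=0xf7 blk=15 s=3: L1-HIT | VC []
  [2] addr=0x9f blk=9 s=1: MISS | VC []
  [3] addr=0xfc blk=15 s=3: L1-HIT | VC []
  [4] addr=0x1f3 blk=31 s=3: MISS | VC [15]
  [5] addr=0x95 blk=9 s=1: L1-HIT | VC [15]
  [6] addr=0xfb blk=15 s=3: VC-HIT | VC [31]
  [7] addr=0x172 blk=23 s=3: MISS | VC [31, 15]
  [8] addr=0xf7 blk=15 s=3: VC-HIT | VC [31, 23]
  [9] addr=0xfa blk=15 s=3: L1-HIT | VC [31, 23]
  [10] addr=0x17f blk=23 s=3: VC-HIT | VC [31, 15]
  [11] addr=0xf5 blk=15 s=3: VC-HIT | VC [31, 23]
  [12] addr=0x1f3 blk=31 s=3: VC-HIT | VC [15, 23]
  [13] addr=0x1ff blk=31 s=3: L1-HIT | VC [15, 23]

OUTCOME = VC-HIT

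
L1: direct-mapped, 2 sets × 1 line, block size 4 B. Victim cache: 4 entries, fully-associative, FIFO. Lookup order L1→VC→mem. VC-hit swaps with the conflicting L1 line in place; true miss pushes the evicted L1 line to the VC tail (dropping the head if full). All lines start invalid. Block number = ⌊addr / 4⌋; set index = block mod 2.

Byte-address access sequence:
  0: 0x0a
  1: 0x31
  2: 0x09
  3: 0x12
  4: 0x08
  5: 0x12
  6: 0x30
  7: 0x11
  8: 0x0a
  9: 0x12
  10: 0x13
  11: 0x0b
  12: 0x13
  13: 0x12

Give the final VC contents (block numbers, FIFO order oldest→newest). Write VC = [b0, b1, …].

  [0] addr=0xa blk=2 s=0: MISS | VC []
  [1] addr=0x31 blk=12 s=0: MISS | VC [2]
  [2] addr=0x9 blk=2 s=0: VC-HIT | VC [12]
  [3] addr=0x12 blk=4 s=0: MISS | VC [12, 2]
  [4] addr=0x8 blk=2 s=0: VC-HIT | VC [12, 4]
  [5] addr=0x12 blk=4 s=0: VC-HIT | VC [12, 2]
  [6] addr=0x30 blk=12 s=0: VC-HIT | VC [4, 2]
  [7] addr=0x11 blk=4 s=0: VC-HIT | VC [12, 2]
  [8] addr=0xa blk=2 s=0: VC-HIT | VC [12, 4]
  [9] addr=0x12 blk=4 s=0: VC-HIT | VC [12, 2]
  [10] addr=0x13 blk=4 s=0: L1-HIT | VC [12, 2]
  [11] addr=0xb blk=2 s=0: VC-HIT | VC [12, 4]
  [12] addr=0x13 blk=4 s=0: VC-HIT | VC [12, 2]
  [13] addr=0x12 blk=4 s=0: L1-HIT | VC [12, 2]

VC = [12, 2]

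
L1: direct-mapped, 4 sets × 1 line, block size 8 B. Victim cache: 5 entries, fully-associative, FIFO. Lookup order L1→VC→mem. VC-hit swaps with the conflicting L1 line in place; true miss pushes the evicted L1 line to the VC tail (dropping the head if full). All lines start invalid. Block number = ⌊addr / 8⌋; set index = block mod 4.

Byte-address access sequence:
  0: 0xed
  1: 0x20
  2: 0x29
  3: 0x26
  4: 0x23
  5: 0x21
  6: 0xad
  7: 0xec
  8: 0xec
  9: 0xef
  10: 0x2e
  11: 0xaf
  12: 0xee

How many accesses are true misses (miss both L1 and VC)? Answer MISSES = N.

MISSES = 4

0: 0xed (blk 29, set 1) → MISS  vc=[]
1: 0x20 (blk 4, set 0) → MISS  vc=[]
2: 0x29 (blk 5, set 1) → MISS  vc=[29]
3: 0x26 (blk 4, set 0) → L1-HIT  vc=[29]
4: 0x23 (blk 4, set 0) → L1-HIT  vc=[29]
5: 0x21 (blk 4, set 0) → L1-HIT  vc=[29]
6: 0xad (blk 21, set 1) → MISS  vc=[29, 5]
7: 0xec (blk 29, set 1) → VC-HIT  vc=[21, 5]
8: 0xec (blk 29, set 1) → L1-HIT  vc=[21, 5]
9: 0xef (blk 29, set 1) → L1-HIT  vc=[21, 5]
10: 0x2e (blk 5, set 1) → VC-HIT  vc=[21, 29]
11: 0xaf (blk 21, set 1) → VC-HIT  vc=[5, 29]
12: 0xee (blk 29, set 1) → VC-HIT  vc=[5, 21]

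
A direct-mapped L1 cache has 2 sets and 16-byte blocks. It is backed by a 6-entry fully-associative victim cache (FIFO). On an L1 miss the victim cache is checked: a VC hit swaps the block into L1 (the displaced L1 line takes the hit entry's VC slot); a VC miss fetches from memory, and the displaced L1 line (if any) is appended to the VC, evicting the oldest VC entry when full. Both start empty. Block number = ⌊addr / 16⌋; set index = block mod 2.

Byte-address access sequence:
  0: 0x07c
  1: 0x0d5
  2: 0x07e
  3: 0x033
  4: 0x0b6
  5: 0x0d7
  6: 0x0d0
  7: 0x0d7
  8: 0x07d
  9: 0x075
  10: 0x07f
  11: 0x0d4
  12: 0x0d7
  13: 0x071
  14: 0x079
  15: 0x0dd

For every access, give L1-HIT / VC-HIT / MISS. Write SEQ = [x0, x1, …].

  [0] addr=0x7c blk=7 s=1: MISS | VC []
  [1] addr=0xd5 blk=13 s=1: MISS | VC [7]
  [2] addr=0x7e blk=7 s=1: VC-HIT | VC [13]
  [3] addr=0x33 blk=3 s=1: MISS | VC [13, 7]
  [4] addr=0xb6 blk=11 s=1: MISS | VC [13, 7, 3]
  [5] addr=0xd7 blk=13 s=1: VC-HIT | VC [11, 7, 3]
  [6] addr=0xd0 blk=13 s=1: L1-HIT | VC [11, 7, 3]
  [7] addr=0xd7 blk=13 s=1: L1-HIT | VC [11, 7, 3]
  [8] addr=0x7d blk=7 s=1: VC-HIT | VC [11, 13, 3]
  [9] addr=0x75 blk=7 s=1: L1-HIT | VC [11, 13, 3]
  [10] addr=0x7f blk=7 s=1: L1-HIT | VC [11, 13, 3]
  [11] addr=0xd4 blk=13 s=1: VC-HIT | VC [11, 7, 3]
  [12] addr=0xd7 blk=13 s=1: L1-HIT | VC [11, 7, 3]
  [13] addr=0x71 blk=7 s=1: VC-HIT | VC [11, 13, 3]
  [14] addr=0x79 blk=7 s=1: L1-HIT | VC [11, 13, 3]
  [15] addr=0xdd blk=13 s=1: VC-HIT | VC [11, 7, 3]

SEQ = [MISS, MISS, VC-HIT, MISS, MISS, VC-HIT, L1-HIT, L1-HIT, VC-HIT, L1-HIT, L1-HIT, VC-HIT, L1-HIT, VC-HIT, L1-HIT, VC-HIT]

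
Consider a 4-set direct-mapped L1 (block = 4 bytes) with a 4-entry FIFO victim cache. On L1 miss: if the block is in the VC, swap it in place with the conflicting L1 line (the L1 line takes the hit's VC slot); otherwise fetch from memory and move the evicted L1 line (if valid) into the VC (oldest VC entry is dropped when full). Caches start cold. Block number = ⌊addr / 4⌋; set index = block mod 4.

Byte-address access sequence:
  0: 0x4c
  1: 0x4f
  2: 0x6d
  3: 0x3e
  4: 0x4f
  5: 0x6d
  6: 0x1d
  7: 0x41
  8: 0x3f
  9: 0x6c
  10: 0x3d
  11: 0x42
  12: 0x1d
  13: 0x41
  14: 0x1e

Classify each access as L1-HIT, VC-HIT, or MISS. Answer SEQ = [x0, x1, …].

SEQ = [MISS, L1-HIT, MISS, MISS, VC-HIT, VC-HIT, MISS, MISS, VC-HIT, VC-HIT, VC-HIT, L1-HIT, VC-HIT, L1-HIT, L1-HIT]

  [0] addr=0x4c blk=19 s=3: MISS | VC []
  [1] addr=0x4f blk=19 s=3: L1-HIT | VC []
  [2] addr=0x6d blk=27 s=3: MISS | VC [19]
  [3] addr=0x3e blk=15 s=3: MISS | VC [19, 27]
  [4] addr=0x4f blk=19 s=3: VC-HIT | VC [15, 27]
  [5] addr=0x6d blk=27 s=3: VC-HIT | VC [15, 19]
  [6] addr=0x1d blk=7 s=3: MISS | VC [15, 19, 27]
  [7] addr=0x41 blk=16 s=0: MISS | VC [15, 19, 27]
  [8] addr=0x3f blk=15 s=3: VC-HIT | VC [7, 19, 27]
  [9] addr=0x6c blk=27 s=3: VC-HIT | VC [7, 19, 15]
  [10] addr=0x3d blk=15 s=3: VC-HIT | VC [7, 19, 27]
  [11] addr=0x42 blk=16 s=0: L1-HIT | VC [7, 19, 27]
  [12] addr=0x1d blk=7 s=3: VC-HIT | VC [15, 19, 27]
  [13] addr=0x41 blk=16 s=0: L1-HIT | VC [15, 19, 27]
  [14] addr=0x1e blk=7 s=3: L1-HIT | VC [15, 19, 27]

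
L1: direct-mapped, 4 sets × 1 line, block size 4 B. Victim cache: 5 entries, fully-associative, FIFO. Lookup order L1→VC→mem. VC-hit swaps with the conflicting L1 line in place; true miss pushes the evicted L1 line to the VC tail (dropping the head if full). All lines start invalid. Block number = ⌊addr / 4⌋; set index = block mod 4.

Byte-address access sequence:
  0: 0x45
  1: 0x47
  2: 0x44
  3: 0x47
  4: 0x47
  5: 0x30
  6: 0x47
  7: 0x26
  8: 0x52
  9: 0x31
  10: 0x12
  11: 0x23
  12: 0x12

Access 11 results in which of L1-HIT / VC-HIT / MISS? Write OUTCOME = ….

OUTCOME = MISS

  [0] addr=0x45 blk=17 s=1: MISS | VC []
  [1] addr=0x47 blk=17 s=1: L1-HIT | VC []
  [2] addr=0x44 blk=17 s=1: L1-HIT | VC []
  [3] addr=0x47 blk=17 s=1: L1-HIT | VC []
  [4] addr=0x47 blk=17 s=1: L1-HIT | VC []
  [5] addr=0x30 blk=12 s=0: MISS | VC []
  [6] addr=0x47 blk=17 s=1: L1-HIT | VC []
  [7] addr=0x26 blk=9 s=1: MISS | VC [17]
  [8] addr=0x52 blk=20 s=0: MISS | VC [17, 12]
  [9] addr=0x31 blk=12 s=0: VC-HIT | VC [17, 20]
  [10] addr=0x12 blk=4 s=0: MISS | VC [17, 20, 12]
  [11] addr=0x23 blk=8 s=0: MISS | VC [17, 20, 12, 4]
  [12] addr=0x12 blk=4 s=0: VC-HIT | VC [17, 20, 12, 8]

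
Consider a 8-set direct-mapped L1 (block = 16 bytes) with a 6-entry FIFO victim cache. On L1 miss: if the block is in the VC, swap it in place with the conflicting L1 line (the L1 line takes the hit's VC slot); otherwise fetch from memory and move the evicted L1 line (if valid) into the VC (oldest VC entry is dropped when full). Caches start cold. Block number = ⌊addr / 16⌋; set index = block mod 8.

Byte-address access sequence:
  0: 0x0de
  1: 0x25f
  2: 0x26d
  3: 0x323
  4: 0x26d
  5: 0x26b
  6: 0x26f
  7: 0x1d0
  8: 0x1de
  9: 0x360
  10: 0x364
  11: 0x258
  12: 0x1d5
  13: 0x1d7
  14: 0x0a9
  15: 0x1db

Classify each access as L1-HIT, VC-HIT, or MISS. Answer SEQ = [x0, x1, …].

#0 0xde→b13/s5 MISS; vc=[]
#1 0x25f→b37/s5 MISS; vc=[13]
#2 0x26d→b38/s6 MISS; vc=[13]
#3 0x323→b50/s2 MISS; vc=[13]
#4 0x26d→b38/s6 L1-HIT; vc=[13]
#5 0x26b→b38/s6 L1-HIT; vc=[13]
#6 0x26f→b38/s6 L1-HIT; vc=[13]
#7 0x1d0→b29/s5 MISS; vc=[13,37]
#8 0x1de→b29/s5 L1-HIT; vc=[13,37]
#9 0x360→b54/s6 MISS; vc=[13,37,38]
#10 0x364→b54/s6 L1-HIT; vc=[13,37,38]
#11 0x258→b37/s5 VC-HIT; vc=[13,29,38]
#12 0x1d5→b29/s5 VC-HIT; vc=[13,37,38]
#13 0x1d7→b29/s5 L1-HIT; vc=[13,37,38]
#14 0xa9→b10/s2 MISS; vc=[13,37,38,50]
#15 0x1db→b29/s5 L1-HIT; vc=[13,37,38,50]

SEQ = [MISS, MISS, MISS, MISS, L1-HIT, L1-HIT, L1-HIT, MISS, L1-HIT, MISS, L1-HIT, VC-HIT, VC-HIT, L1-HIT, MISS, L1-HIT]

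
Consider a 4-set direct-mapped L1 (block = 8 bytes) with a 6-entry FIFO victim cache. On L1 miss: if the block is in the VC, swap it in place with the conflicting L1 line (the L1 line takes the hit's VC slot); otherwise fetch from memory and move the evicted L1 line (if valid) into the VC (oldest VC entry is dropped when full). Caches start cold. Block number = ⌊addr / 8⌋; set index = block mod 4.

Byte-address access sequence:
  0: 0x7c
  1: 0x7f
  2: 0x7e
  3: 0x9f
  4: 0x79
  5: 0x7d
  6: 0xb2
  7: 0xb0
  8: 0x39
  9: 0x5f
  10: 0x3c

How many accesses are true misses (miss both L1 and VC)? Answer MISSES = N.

#0 0x7c→b15/s3 MISS; vc=[]
#1 0x7f→b15/s3 L1-HIT; vc=[]
#2 0x7e→b15/s3 L1-HIT; vc=[]
#3 0x9f→b19/s3 MISS; vc=[15]
#4 0x79→b15/s3 VC-HIT; vc=[19]
#5 0x7d→b15/s3 L1-HIT; vc=[19]
#6 0xb2→b22/s2 MISS; vc=[19]
#7 0xb0→b22/s2 L1-HIT; vc=[19]
#8 0x39→b7/s3 MISS; vc=[19,15]
#9 0x5f→b11/s3 MISS; vc=[19,15,7]
#10 0x3c→b7/s3 VC-HIT; vc=[19,15,11]

MISSES = 5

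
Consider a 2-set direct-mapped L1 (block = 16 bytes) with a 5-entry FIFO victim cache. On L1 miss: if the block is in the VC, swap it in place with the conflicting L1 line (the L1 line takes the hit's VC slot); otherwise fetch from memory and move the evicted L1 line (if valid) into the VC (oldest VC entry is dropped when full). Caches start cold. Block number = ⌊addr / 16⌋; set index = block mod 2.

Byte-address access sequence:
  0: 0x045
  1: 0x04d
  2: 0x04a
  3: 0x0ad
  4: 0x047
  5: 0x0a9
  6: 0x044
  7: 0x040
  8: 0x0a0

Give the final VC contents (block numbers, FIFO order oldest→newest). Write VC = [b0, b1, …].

VC = [4]

0: 0x45 (blk 4, set 0) → MISS  vc=[]
1: 0x4d (blk 4, set 0) → L1-HIT  vc=[]
2: 0x4a (blk 4, set 0) → L1-HIT  vc=[]
3: 0xad (blk 10, set 0) → MISS  vc=[4]
4: 0x47 (blk 4, set 0) → VC-HIT  vc=[10]
5: 0xa9 (blk 10, set 0) → VC-HIT  vc=[4]
6: 0x44 (blk 4, set 0) → VC-HIT  vc=[10]
7: 0x40 (blk 4, set 0) → L1-HIT  vc=[10]
8: 0xa0 (blk 10, set 0) → VC-HIT  vc=[4]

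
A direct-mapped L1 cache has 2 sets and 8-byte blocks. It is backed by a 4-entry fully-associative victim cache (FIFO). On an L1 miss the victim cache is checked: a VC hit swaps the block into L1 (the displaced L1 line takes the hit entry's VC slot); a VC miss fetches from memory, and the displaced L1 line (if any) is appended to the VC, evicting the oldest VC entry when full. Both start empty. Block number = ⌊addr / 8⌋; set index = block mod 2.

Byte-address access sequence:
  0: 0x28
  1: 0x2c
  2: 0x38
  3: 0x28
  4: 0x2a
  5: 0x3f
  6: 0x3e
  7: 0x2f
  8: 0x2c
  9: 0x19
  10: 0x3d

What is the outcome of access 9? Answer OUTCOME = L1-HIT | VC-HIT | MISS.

#0 0x28→b5/s1 MISS; vc=[]
#1 0x2c→b5/s1 L1-HIT; vc=[]
#2 0x38→b7/s1 MISS; vc=[5]
#3 0x28→b5/s1 VC-HIT; vc=[7]
#4 0x2a→b5/s1 L1-HIT; vc=[7]
#5 0x3f→b7/s1 VC-HIT; vc=[5]
#6 0x3e→b7/s1 L1-HIT; vc=[5]
#7 0x2f→b5/s1 VC-HIT; vc=[7]
#8 0x2c→b5/s1 L1-HIT; vc=[7]
#9 0x19→b3/s1 MISS; vc=[7,5]
#10 0x3d→b7/s1 VC-HIT; vc=[3,5]

OUTCOME = MISS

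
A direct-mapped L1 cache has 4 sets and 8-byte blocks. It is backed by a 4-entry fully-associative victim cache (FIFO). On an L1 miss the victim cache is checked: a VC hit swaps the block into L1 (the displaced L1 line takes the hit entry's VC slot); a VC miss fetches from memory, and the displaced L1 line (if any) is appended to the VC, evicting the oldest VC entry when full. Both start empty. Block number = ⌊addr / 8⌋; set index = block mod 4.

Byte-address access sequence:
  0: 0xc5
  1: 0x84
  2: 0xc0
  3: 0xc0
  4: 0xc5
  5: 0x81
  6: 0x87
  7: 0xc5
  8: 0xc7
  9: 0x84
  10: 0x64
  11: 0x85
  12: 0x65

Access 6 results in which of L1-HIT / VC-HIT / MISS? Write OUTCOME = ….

OUTCOME = L1-HIT

#0 0xc5→b24/s0 MISS; vc=[]
#1 0x84→b16/s0 MISS; vc=[24]
#2 0xc0→b24/s0 VC-HIT; vc=[16]
#3 0xc0→b24/s0 L1-HIT; vc=[16]
#4 0xc5→b24/s0 L1-HIT; vc=[16]
#5 0x81→b16/s0 VC-HIT; vc=[24]
#6 0x87→b16/s0 L1-HIT; vc=[24]
#7 0xc5→b24/s0 VC-HIT; vc=[16]
#8 0xc7→b24/s0 L1-HIT; vc=[16]
#9 0x84→b16/s0 VC-HIT; vc=[24]
#10 0x64→b12/s0 MISS; vc=[24,16]
#11 0x85→b16/s0 VC-HIT; vc=[24,12]
#12 0x65→b12/s0 VC-HIT; vc=[24,16]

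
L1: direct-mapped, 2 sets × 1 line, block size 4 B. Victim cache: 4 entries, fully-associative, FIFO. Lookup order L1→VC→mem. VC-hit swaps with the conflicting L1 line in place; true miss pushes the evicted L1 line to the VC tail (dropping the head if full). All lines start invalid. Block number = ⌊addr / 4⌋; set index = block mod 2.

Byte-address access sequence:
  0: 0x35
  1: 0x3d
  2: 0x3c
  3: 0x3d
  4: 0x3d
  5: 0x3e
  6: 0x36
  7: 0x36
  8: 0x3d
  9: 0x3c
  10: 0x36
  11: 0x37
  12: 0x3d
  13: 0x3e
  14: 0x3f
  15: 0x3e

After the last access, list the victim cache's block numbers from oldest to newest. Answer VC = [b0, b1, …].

VC = [13]

#0 0x35→b13/s1 MISS; vc=[]
#1 0x3d→b15/s1 MISS; vc=[13]
#2 0x3c→b15/s1 L1-HIT; vc=[13]
#3 0x3d→b15/s1 L1-HIT; vc=[13]
#4 0x3d→b15/s1 L1-HIT; vc=[13]
#5 0x3e→b15/s1 L1-HIT; vc=[13]
#6 0x36→b13/s1 VC-HIT; vc=[15]
#7 0x36→b13/s1 L1-HIT; vc=[15]
#8 0x3d→b15/s1 VC-HIT; vc=[13]
#9 0x3c→b15/s1 L1-HIT; vc=[13]
#10 0x36→b13/s1 VC-HIT; vc=[15]
#11 0x37→b13/s1 L1-HIT; vc=[15]
#12 0x3d→b15/s1 VC-HIT; vc=[13]
#13 0x3e→b15/s1 L1-HIT; vc=[13]
#14 0x3f→b15/s1 L1-HIT; vc=[13]
#15 0x3e→b15/s1 L1-HIT; vc=[13]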